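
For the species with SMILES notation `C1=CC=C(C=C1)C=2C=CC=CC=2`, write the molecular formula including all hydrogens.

C12H10

Heavy atoms from the SMILES: 12 C.
Implicit hydrogens by atom environment:
  10 × C (aromatic): 1 H each → 10
  2 × C (aromatic): no H
  Total hydrogens = 10.
Molecular formula: C12H10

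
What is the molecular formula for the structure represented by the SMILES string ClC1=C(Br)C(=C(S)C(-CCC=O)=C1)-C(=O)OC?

Heavy atoms from the SMILES: 1 Br, 11 C, 1 Cl, 3 O, 1 S.
Implicit hydrogens by atom environment:
  5 × C (aromatic): no H
  3 × O: no H
  2 × C: 2 H each → 4
  1 × Br: no H
  1 × C: 3 H
  1 × C (aromatic): 1 H
  1 × C: 1 H
  1 × C: no H
  1 × Cl: no H
  1 × S: 1 H
  Total hydrogens = 10.
Molecular formula: C11H10BrClO3S

C11H10BrClO3S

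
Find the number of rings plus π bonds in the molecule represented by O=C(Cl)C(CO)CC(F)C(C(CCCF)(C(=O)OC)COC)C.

Molecular formula from the SMILES: C15H25ClF2O5.
DoU = (2C + 2 + N − H − X)/2 = (2·15 + 2 + 0 − 25 − 3)/2 = 4/2 = 2.
(Structurally: 0 ring(s) + 2 π bond(s) = 2.)

2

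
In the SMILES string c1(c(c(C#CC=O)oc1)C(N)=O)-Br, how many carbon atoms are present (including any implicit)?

The symbol for carbon appears 8 times in the SMILES. Lowercase c denotes aromatic carbon and counts toward C.

8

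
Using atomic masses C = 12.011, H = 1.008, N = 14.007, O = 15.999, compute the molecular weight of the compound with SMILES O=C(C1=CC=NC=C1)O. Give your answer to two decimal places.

Molecular formula: C6H5NO2.
M = 6×12.011 + 5×1.008 + 1×14.007 + 2×15.999 = 123.11 g/mol.

123.11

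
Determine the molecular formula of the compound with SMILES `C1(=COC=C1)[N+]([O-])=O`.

Heavy atoms from the SMILES: 4 C, 1 N, 3 O.
Implicit hydrogens by atom environment:
  3 × C (aromatic): 1 H each → 3
  1 × C (aromatic): no H
  1 × N (charge +1): no H
  1 × O (aromatic): no H
  1 × O: no H
  1 × O (charge -1): no H
  Total hydrogens = 3.
Molecular formula: C4H3NO3

C4H3NO3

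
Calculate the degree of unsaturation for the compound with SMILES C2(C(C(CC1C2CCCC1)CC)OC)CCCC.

Molecular formula from the SMILES: C17H32O.
DoU = (2C + 2 + N − H − X)/2 = (2·17 + 2 + 0 − 32 − 0)/2 = 4/2 = 2.
(Structurally: 2 ring(s) + 0 π bond(s) = 2.)

2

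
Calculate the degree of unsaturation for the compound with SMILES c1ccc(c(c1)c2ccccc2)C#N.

10

Molecular formula from the SMILES: C13H9N.
DoU = (2C + 2 + N − H − X)/2 = (2·13 + 2 + 1 − 9 − 0)/2 = 20/2 = 10.
(Structurally: 2 ring(s) + 8 π bond(s) = 10.)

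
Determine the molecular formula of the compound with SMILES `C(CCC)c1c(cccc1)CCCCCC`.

C16H26

Heavy atoms from the SMILES: 16 C.
Implicit hydrogens by atom environment:
  8 × C: 2 H each → 16
  4 × C (aromatic): 1 H each → 4
  2 × C: 3 H each → 6
  2 × C (aromatic): no H
  Total hydrogens = 26.
Molecular formula: C16H26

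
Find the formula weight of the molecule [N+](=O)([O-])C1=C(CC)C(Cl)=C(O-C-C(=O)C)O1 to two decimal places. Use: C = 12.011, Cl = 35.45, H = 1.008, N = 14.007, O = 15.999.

Molecular formula: C9H10ClNO5.
M = 9×12.011 + 1×35.45 + 10×1.008 + 1×14.007 + 5×15.999 = 247.63 g/mol.

247.63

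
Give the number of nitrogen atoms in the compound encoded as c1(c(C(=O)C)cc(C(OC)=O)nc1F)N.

The symbol for nitrogen appears 2 times in the SMILES.

2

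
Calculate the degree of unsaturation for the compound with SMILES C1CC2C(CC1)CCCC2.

Molecular formula from the SMILES: C10H18.
DoU = (2C + 2 + N − H − X)/2 = (2·10 + 2 + 0 − 18 − 0)/2 = 4/2 = 2.
(Structurally: 2 ring(s) + 0 π bond(s) = 2.)

2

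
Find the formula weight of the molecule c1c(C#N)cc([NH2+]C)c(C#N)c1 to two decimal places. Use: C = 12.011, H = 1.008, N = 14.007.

Molecular formula: C9H8N3+.
M = 9×12.011 + 8×1.008 + 3×14.007 = 158.18 g/mol.

158.18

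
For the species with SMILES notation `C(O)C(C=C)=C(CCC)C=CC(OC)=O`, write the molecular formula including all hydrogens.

C12H18O3

Heavy atoms from the SMILES: 12 C, 3 O.
Implicit hydrogens by atom environment:
  4 × C: 2 H each → 8
  3 × C: 1 H each → 3
  3 × C: no H
  2 × C: 3 H each → 6
  2 × O: no H
  1 × O: 1 H
  Total hydrogens = 18.
Molecular formula: C12H18O3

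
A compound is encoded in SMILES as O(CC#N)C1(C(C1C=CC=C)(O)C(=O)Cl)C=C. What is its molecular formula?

C12H12ClNO3

Heavy atoms from the SMILES: 12 C, 1 Cl, 1 N, 3 O.
Implicit hydrogens by atom environment:
  5 × C: 1 H each → 5
  4 × C: no H
  3 × C: 2 H each → 6
  2 × O: no H
  1 × Cl: no H
  1 × N: no H
  1 × O: 1 H
  Total hydrogens = 12.
Molecular formula: C12H12ClNO3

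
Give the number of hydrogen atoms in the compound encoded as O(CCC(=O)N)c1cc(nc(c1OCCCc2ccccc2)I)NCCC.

26

Hydrogens are implicit in SMILES; fill each atom to its normal valence:
  7 × C: 2 H each → 14
  6 × C (aromatic): 1 H each → 6
  5 × C (aromatic): no H
  3 × O: no H
  1 × C: 3 H
  1 × C: no H
  1 × I: no H
  1 × N: 2 H
  1 × N: 1 H
  1 × N (aromatic): no H
  Total hydrogens = 26.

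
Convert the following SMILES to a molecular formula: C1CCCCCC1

Heavy atoms from the SMILES: 7 C.
Implicit hydrogens by atom environment:
  7 × C: 2 H each → 14
  Total hydrogens = 14.
Molecular formula: C7H14

C7H14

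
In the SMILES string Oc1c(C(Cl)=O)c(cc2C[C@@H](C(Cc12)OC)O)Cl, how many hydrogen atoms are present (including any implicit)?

Hydrogens are implicit in SMILES; fill each atom to its normal valence:
  5 × C (aromatic): no H
  2 × C: 2 H each → 4
  2 × C: 1 H each → 2
  2 × Cl: no H
  2 × O: 1 H each → 2
  2 × O: no H
  1 × C: 3 H
  1 × C (aromatic): 1 H
  1 × C: no H
  Total hydrogens = 12.

12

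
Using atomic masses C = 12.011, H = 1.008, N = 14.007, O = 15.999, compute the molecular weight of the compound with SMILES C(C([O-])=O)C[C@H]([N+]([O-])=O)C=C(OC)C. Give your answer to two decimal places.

Molecular formula: C8H12NO5-.
M = 8×12.011 + 12×1.008 + 1×14.007 + 5×15.999 = 202.19 g/mol.

202.19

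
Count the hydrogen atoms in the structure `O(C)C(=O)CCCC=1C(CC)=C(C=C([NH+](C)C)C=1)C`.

Hydrogens are implicit in SMILES; fill each atom to its normal valence:
  5 × C: 3 H each → 15
  4 × C: 2 H each → 8
  4 × C (aromatic): no H
  2 × C (aromatic): 1 H each → 2
  2 × O: no H
  1 × C: no H
  1 × N (charge +1): 1 H
  Total hydrogens = 26.

26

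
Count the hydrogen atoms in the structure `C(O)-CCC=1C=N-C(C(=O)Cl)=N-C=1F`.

8

Hydrogens are implicit in SMILES; fill each atom to its normal valence:
  3 × C: 2 H each → 6
  3 × C (aromatic): no H
  2 × N (aromatic): no H
  1 × C (aromatic): 1 H
  1 × C: no H
  1 × Cl: no H
  1 × F: no H
  1 × O: 1 H
  1 × O: no H
  Total hydrogens = 8.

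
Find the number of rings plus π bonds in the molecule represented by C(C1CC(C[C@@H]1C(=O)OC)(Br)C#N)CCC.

Molecular formula from the SMILES: C12H18BrNO2.
DoU = (2C + 2 + N − H − X)/2 = (2·12 + 2 + 1 − 18 − 1)/2 = 8/2 = 4.
(Structurally: 1 ring(s) + 3 π bond(s) = 4.)

4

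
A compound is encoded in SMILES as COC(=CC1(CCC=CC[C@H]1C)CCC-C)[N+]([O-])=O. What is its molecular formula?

Heavy atoms from the SMILES: 15 C, 1 N, 3 O.
Implicit hydrogens by atom environment:
  6 × C: 2 H each → 12
  4 × C: 1 H each → 4
  3 × C: 3 H each → 9
  2 × C: no H
  2 × O: no H
  1 × N (charge +1): no H
  1 × O (charge -1): no H
  Total hydrogens = 25.
Molecular formula: C15H25NO3

C15H25NO3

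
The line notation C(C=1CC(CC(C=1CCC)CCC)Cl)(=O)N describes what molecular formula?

Heavy atoms from the SMILES: 13 C, 1 Cl, 1 N, 1 O.
Implicit hydrogens by atom environment:
  6 × C: 2 H each → 12
  3 × C: no H
  2 × C: 3 H each → 6
  2 × C: 1 H each → 2
  1 × Cl: no H
  1 × N: 2 H
  1 × O: no H
  Total hydrogens = 22.
Molecular formula: C13H22ClNO

C13H22ClNO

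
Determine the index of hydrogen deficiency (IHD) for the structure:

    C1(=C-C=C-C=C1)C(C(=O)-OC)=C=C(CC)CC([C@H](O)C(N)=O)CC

Molecular formula from the SMILES: C19H25NO4.
DoU = (2C + 2 + N − H − X)/2 = (2·19 + 2 + 1 − 25 − 0)/2 = 16/2 = 8.
(Structurally: 1 ring(s) + 7 π bond(s) = 8.)

8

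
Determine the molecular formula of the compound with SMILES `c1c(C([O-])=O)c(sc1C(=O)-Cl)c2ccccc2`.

C12H6ClO3S-

Heavy atoms from the SMILES: 12 C, 1 Cl, 3 O, 1 S.
Implicit hydrogens by atom environment:
  6 × C (aromatic): 1 H each → 6
  4 × C (aromatic): no H
  2 × C: no H
  2 × O: no H
  1 × Cl: no H
  1 × O (charge -1): no H
  1 × S (aromatic): no H
  Total hydrogens = 6.
Net charge -1.
Molecular formula: C12H6ClO3S-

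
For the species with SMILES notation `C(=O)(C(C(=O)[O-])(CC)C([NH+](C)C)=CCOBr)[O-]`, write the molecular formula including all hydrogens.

C10H15BrNO5-

Heavy atoms from the SMILES: 1 Br, 10 C, 1 N, 5 O.
Implicit hydrogens by atom environment:
  4 × C: no H
  3 × C: 3 H each → 9
  3 × O: no H
  2 × C: 2 H each → 4
  2 × O (charge -1): no H
  1 × Br: no H
  1 × C: 1 H
  1 × N (charge +1): 1 H
  Total hydrogens = 15.
Net charge -1.
Molecular formula: C10H15BrNO5-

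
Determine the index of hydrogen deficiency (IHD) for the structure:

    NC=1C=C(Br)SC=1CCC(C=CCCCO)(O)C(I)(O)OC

Molecular formula from the SMILES: C14H21BrINO4S.
DoU = (2C + 2 + N − H − X)/2 = (2·14 + 2 + 1 − 21 − 2)/2 = 8/2 = 4.
(Structurally: 1 ring(s) + 3 π bond(s) = 4.)

4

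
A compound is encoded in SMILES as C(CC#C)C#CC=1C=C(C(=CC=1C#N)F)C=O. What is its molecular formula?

C14H8FNO

Heavy atoms from the SMILES: 14 C, 1 F, 1 N, 1 O.
Implicit hydrogens by atom environment:
  4 × C (aromatic): no H
  4 × C: no H
  2 × C: 2 H each → 4
  2 × C (aromatic): 1 H each → 2
  2 × C: 1 H each → 2
  1 × F: no H
  1 × N: no H
  1 × O: no H
  Total hydrogens = 8.
Molecular formula: C14H8FNO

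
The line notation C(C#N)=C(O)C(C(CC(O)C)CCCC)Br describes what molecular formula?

Heavy atoms from the SMILES: 1 Br, 12 C, 1 N, 2 O.
Implicit hydrogens by atom environment:
  4 × C: 2 H each → 8
  4 × C: 1 H each → 4
  2 × C: 3 H each → 6
  2 × C: no H
  2 × O: 1 H each → 2
  1 × Br: no H
  1 × N: no H
  Total hydrogens = 20.
Molecular formula: C12H20BrNO2

C12H20BrNO2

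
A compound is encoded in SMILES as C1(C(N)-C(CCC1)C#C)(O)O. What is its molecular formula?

C8H13NO2

Heavy atoms from the SMILES: 8 C, 1 N, 2 O.
Implicit hydrogens by atom environment:
  3 × C: 2 H each → 6
  3 × C: 1 H each → 3
  2 × C: no H
  2 × O: 1 H each → 2
  1 × N: 2 H
  Total hydrogens = 13.
Molecular formula: C8H13NO2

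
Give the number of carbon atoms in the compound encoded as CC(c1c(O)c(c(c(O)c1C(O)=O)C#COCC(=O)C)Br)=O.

14

The symbol for carbon appears 14 times in the SMILES. Lowercase c denotes aromatic carbon and counts toward C.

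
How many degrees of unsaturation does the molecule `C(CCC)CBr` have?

0

Molecular formula from the SMILES: C5H11Br.
DoU = (2C + 2 + N − H − X)/2 = (2·5 + 2 + 0 − 11 − 1)/2 = 0/2 = 0.
(Structurally: 0 ring(s) + 0 π bond(s) = 0.)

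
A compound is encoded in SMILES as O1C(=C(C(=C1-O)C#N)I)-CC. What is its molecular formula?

C7H6INO2

Heavy atoms from the SMILES: 7 C, 1 I, 1 N, 2 O.
Implicit hydrogens by atom environment:
  4 × C (aromatic): no H
  1 × C: 3 H
  1 × C: 2 H
  1 × C: no H
  1 × I: no H
  1 × N: no H
  1 × O: 1 H
  1 × O (aromatic): no H
  Total hydrogens = 6.
Molecular formula: C7H6INO2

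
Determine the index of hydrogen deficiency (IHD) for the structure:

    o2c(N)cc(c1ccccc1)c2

Molecular formula from the SMILES: C10H9NO.
DoU = (2C + 2 + N − H − X)/2 = (2·10 + 2 + 1 − 9 − 0)/2 = 14/2 = 7.
(Structurally: 2 ring(s) + 5 π bond(s) = 7.)

7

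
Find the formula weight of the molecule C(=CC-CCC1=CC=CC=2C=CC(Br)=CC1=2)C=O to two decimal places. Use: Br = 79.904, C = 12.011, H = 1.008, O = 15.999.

303.20

Molecular formula: C16H15BrO.
M = 1×79.904 + 16×12.011 + 15×1.008 + 1×15.999 = 303.20 g/mol.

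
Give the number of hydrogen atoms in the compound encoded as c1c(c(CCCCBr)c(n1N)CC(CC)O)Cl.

Hydrogens are implicit in SMILES; fill each atom to its normal valence:
  6 × C: 2 H each → 12
  3 × C (aromatic): no H
  1 × Br: no H
  1 × C: 3 H
  1 × C (aromatic): 1 H
  1 × C: 1 H
  1 × Cl: no H
  1 × N: 2 H
  1 × N (aromatic): no H
  1 × O: 1 H
  Total hydrogens = 20.

20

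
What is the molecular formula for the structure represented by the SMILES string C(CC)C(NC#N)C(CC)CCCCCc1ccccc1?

C19H30N2

Heavy atoms from the SMILES: 19 C, 2 N.
Implicit hydrogens by atom environment:
  8 × C: 2 H each → 16
  5 × C (aromatic): 1 H each → 5
  2 × C: 3 H each → 6
  2 × C: 1 H each → 2
  1 × C: no H
  1 × C (aromatic): no H
  1 × N: 1 H
  1 × N: no H
  Total hydrogens = 30.
Molecular formula: C19H30N2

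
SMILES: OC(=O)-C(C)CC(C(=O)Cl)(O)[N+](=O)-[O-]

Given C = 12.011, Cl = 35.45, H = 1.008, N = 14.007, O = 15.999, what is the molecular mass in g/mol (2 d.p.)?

Molecular formula: C6H8ClNO6.
M = 6×12.011 + 1×35.45 + 8×1.008 + 1×14.007 + 6×15.999 = 225.58 g/mol.

225.58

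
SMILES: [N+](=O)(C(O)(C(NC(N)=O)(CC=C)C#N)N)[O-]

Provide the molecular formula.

C7H11N5O4

Heavy atoms from the SMILES: 7 C, 5 N, 4 O.
Implicit hydrogens by atom environment:
  4 × C: no H
  2 × C: 2 H each → 4
  2 × N: 2 H each → 4
  2 × O: no H
  1 × C: 1 H
  1 × N: 1 H
  1 × N (charge +1): no H
  1 × N: no H
  1 × O: 1 H
  1 × O (charge -1): no H
  Total hydrogens = 11.
Molecular formula: C7H11N5O4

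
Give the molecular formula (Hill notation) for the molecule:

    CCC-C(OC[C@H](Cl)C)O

C7H15ClO2

Heavy atoms from the SMILES: 7 C, 1 Cl, 2 O.
Implicit hydrogens by atom environment:
  3 × C: 2 H each → 6
  2 × C: 3 H each → 6
  2 × C: 1 H each → 2
  1 × Cl: no H
  1 × O: 1 H
  1 × O: no H
  Total hydrogens = 15.
Molecular formula: C7H15ClO2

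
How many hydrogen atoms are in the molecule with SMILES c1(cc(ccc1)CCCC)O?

14

Hydrogens are implicit in SMILES; fill each atom to its normal valence:
  4 × C (aromatic): 1 H each → 4
  3 × C: 2 H each → 6
  2 × C (aromatic): no H
  1 × C: 3 H
  1 × O: 1 H
  Total hydrogens = 14.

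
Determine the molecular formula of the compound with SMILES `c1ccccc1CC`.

C8H10

Heavy atoms from the SMILES: 8 C.
Implicit hydrogens by atom environment:
  5 × C (aromatic): 1 H each → 5
  1 × C: 3 H
  1 × C: 2 H
  1 × C (aromatic): no H
  Total hydrogens = 10.
Molecular formula: C8H10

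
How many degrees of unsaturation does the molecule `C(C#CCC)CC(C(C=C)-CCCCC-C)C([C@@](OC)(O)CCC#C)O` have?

5

Molecular formula from the SMILES: C23H38O3.
DoU = (2C + 2 + N − H − X)/2 = (2·23 + 2 + 0 − 38 − 0)/2 = 10/2 = 5.
(Structurally: 0 ring(s) + 5 π bond(s) = 5.)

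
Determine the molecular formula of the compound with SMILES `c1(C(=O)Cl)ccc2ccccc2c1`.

C11H7ClO

Heavy atoms from the SMILES: 11 C, 1 Cl, 1 O.
Implicit hydrogens by atom environment:
  7 × C (aromatic): 1 H each → 7
  3 × C (aromatic): no H
  1 × C: no H
  1 × Cl: no H
  1 × O: no H
  Total hydrogens = 7.
Molecular formula: C11H7ClO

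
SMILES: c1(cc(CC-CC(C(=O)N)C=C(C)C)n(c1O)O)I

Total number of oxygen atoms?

The symbol for oxygen appears 3 times in the SMILES.

3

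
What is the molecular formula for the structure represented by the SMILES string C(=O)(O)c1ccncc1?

Heavy atoms from the SMILES: 6 C, 1 N, 2 O.
Implicit hydrogens by atom environment:
  4 × C (aromatic): 1 H each → 4
  1 × C (aromatic): no H
  1 × C: no H
  1 × N (aromatic): no H
  1 × O: 1 H
  1 × O: no H
  Total hydrogens = 5.
Molecular formula: C6H5NO2

C6H5NO2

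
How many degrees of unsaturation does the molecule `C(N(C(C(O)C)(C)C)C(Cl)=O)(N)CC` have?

1

Molecular formula from the SMILES: C9H19ClN2O2.
DoU = (2C + 2 + N − H − X)/2 = (2·9 + 2 + 2 − 19 − 1)/2 = 2/2 = 1.
(Structurally: 0 ring(s) + 1 π bond(s) = 1.)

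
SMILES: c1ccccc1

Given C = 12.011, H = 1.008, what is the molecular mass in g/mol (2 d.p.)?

Molecular formula: C6H6.
M = 6×12.011 + 6×1.008 = 78.11 g/mol.

78.11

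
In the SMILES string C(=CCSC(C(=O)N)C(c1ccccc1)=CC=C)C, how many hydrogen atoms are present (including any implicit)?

Hydrogens are implicit in SMILES; fill each atom to its normal valence:
  5 × C: 1 H each → 5
  5 × C (aromatic): 1 H each → 5
  2 × C: 2 H each → 4
  2 × C: no H
  1 × C: 3 H
  1 × C (aromatic): no H
  1 × N: 2 H
  1 × O: no H
  1 × S: no H
  Total hydrogens = 19.

19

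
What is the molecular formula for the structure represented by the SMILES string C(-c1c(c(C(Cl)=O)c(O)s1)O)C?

Heavy atoms from the SMILES: 7 C, 1 Cl, 3 O, 1 S.
Implicit hydrogens by atom environment:
  4 × C (aromatic): no H
  2 × O: 1 H each → 2
  1 × C: 3 H
  1 × C: 2 H
  1 × C: no H
  1 × Cl: no H
  1 × O: no H
  1 × S (aromatic): no H
  Total hydrogens = 7.
Molecular formula: C7H7ClO3S

C7H7ClO3S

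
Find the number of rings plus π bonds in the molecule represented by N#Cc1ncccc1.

6

Molecular formula from the SMILES: C6H4N2.
DoU = (2C + 2 + N − H − X)/2 = (2·6 + 2 + 2 − 4 − 0)/2 = 12/2 = 6.
(Structurally: 1 ring(s) + 5 π bond(s) = 6.)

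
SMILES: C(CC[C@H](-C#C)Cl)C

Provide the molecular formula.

C7H11Cl

Heavy atoms from the SMILES: 7 C, 1 Cl.
Implicit hydrogens by atom environment:
  3 × C: 2 H each → 6
  2 × C: 1 H each → 2
  1 × C: 3 H
  1 × C: no H
  1 × Cl: no H
  Total hydrogens = 11.
Molecular formula: C7H11Cl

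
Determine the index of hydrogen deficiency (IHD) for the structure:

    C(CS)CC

0

Molecular formula from the SMILES: C4H10S.
DoU = (2C + 2 + N − H − X)/2 = (2·4 + 2 + 0 − 10 − 0)/2 = 0/2 = 0.
(Structurally: 0 ring(s) + 0 π bond(s) = 0.)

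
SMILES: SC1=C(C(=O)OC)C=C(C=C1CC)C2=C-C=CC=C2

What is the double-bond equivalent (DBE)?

9

Molecular formula from the SMILES: C16H16O2S.
DoU = (2C + 2 + N − H − X)/2 = (2·16 + 2 + 0 − 16 − 0)/2 = 18/2 = 9.
(Structurally: 2 ring(s) + 7 π bond(s) = 9.)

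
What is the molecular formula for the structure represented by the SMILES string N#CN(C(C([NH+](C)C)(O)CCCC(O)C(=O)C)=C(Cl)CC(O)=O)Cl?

Heavy atoms from the SMILES: 14 C, 2 Cl, 3 N, 5 O.
Implicit hydrogens by atom environment:
  6 × C: no H
  4 × C: 2 H each → 8
  3 × C: 3 H each → 9
  3 × O: 1 H each → 3
  2 × Cl: no H
  2 × N: no H
  2 × O: no H
  1 × C: 1 H
  1 × N (charge +1): 1 H
  Total hydrogens = 22.
Net charge +1.
Molecular formula: C14H22Cl2N3O5+

C14H22Cl2N3O5+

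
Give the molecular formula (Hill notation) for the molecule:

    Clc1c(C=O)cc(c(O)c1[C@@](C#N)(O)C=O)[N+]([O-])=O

C10H5ClN2O6

Heavy atoms from the SMILES: 10 C, 1 Cl, 2 N, 6 O.
Implicit hydrogens by atom environment:
  5 × C (aromatic): no H
  3 × O: no H
  2 × C: 1 H each → 2
  2 × C: no H
  2 × O: 1 H each → 2
  1 × C (aromatic): 1 H
  1 × Cl: no H
  1 × N (charge +1): no H
  1 × N: no H
  1 × O (charge -1): no H
  Total hydrogens = 5.
Molecular formula: C10H5ClN2O6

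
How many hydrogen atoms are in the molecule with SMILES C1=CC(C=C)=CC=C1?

Hydrogens are implicit in SMILES; fill each atom to its normal valence:
  5 × C (aromatic): 1 H each → 5
  1 × C: 2 H
  1 × C: 1 H
  1 × C (aromatic): no H
  Total hydrogens = 8.

8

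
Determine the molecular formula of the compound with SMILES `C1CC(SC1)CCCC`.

Heavy atoms from the SMILES: 8 C, 1 S.
Implicit hydrogens by atom environment:
  6 × C: 2 H each → 12
  1 × C: 3 H
  1 × C: 1 H
  1 × S: no H
  Total hydrogens = 16.
Molecular formula: C8H16S

C8H16S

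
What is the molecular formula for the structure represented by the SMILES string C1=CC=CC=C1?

C6H6

Heavy atoms from the SMILES: 6 C.
Implicit hydrogens by atom environment:
  6 × C (aromatic): 1 H each → 6
  Total hydrogens = 6.
Molecular formula: C6H6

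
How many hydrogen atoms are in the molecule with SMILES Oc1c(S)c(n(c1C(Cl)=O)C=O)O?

Hydrogens are implicit in SMILES; fill each atom to its normal valence:
  4 × C (aromatic): no H
  2 × O: 1 H each → 2
  2 × O: no H
  1 × C: 1 H
  1 × C: no H
  1 × Cl: no H
  1 × N (aromatic): no H
  1 × S: 1 H
  Total hydrogens = 4.

4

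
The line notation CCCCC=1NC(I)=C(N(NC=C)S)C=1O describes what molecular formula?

C10H16IN3OS

Heavy atoms from the SMILES: 10 C, 1 I, 3 N, 1 O, 1 S.
Implicit hydrogens by atom environment:
  4 × C: 2 H each → 8
  4 × C (aromatic): no H
  1 × C: 3 H
  1 × C: 1 H
  1 × I: no H
  1 × N (aromatic): 1 H
  1 × N: 1 H
  1 × N: no H
  1 × O: 1 H
  1 × S: 1 H
  Total hydrogens = 16.
Molecular formula: C10H16IN3OS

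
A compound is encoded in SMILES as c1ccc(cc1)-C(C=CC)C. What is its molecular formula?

C11H14

Heavy atoms from the SMILES: 11 C.
Implicit hydrogens by atom environment:
  5 × C (aromatic): 1 H each → 5
  3 × C: 1 H each → 3
  2 × C: 3 H each → 6
  1 × C (aromatic): no H
  Total hydrogens = 14.
Molecular formula: C11H14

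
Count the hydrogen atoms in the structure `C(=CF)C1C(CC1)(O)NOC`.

12

Hydrogens are implicit in SMILES; fill each atom to its normal valence:
  3 × C: 1 H each → 3
  2 × C: 2 H each → 4
  1 × C: 3 H
  1 × C: no H
  1 × F: no H
  1 × N: 1 H
  1 × O: 1 H
  1 × O: no H
  Total hydrogens = 12.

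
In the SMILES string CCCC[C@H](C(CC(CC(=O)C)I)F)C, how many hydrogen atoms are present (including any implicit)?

22

Hydrogens are implicit in SMILES; fill each atom to its normal valence:
  5 × C: 2 H each → 10
  3 × C: 3 H each → 9
  3 × C: 1 H each → 3
  1 × C: no H
  1 × F: no H
  1 × I: no H
  1 × O: no H
  Total hydrogens = 22.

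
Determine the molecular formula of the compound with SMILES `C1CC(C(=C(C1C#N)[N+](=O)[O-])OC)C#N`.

C9H9N3O3

Heavy atoms from the SMILES: 9 C, 3 N, 3 O.
Implicit hydrogens by atom environment:
  4 × C: no H
  2 × C: 2 H each → 4
  2 × C: 1 H each → 2
  2 × N: no H
  2 × O: no H
  1 × C: 3 H
  1 × N (charge +1): no H
  1 × O (charge -1): no H
  Total hydrogens = 9.
Molecular formula: C9H9N3O3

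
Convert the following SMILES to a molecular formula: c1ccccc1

C6H6

Heavy atoms from the SMILES: 6 C.
Implicit hydrogens by atom environment:
  6 × C (aromatic): 1 H each → 6
  Total hydrogens = 6.
Molecular formula: C6H6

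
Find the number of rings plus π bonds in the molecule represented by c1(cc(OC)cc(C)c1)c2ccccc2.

8

Molecular formula from the SMILES: C14H14O.
DoU = (2C + 2 + N − H − X)/2 = (2·14 + 2 + 0 − 14 − 0)/2 = 16/2 = 8.
(Structurally: 2 ring(s) + 6 π bond(s) = 8.)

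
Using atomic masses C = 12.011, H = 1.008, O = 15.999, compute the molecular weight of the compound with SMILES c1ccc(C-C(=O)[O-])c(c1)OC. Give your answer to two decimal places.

Molecular formula: C9H9O3-.
M = 9×12.011 + 9×1.008 + 3×15.999 = 165.17 g/mol.

165.17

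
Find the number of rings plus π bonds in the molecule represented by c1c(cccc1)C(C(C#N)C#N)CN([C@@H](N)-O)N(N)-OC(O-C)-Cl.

8

Molecular formula from the SMILES: C14H19ClN6O3.
DoU = (2C + 2 + N − H − X)/2 = (2·14 + 2 + 6 − 19 − 1)/2 = 16/2 = 8.
(Structurally: 1 ring(s) + 7 π bond(s) = 8.)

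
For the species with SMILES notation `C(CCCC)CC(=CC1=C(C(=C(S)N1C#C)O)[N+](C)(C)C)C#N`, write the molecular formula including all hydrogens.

C18H26N3OS+

Heavy atoms from the SMILES: 18 C, 3 N, 1 O, 1 S.
Implicit hydrogens by atom environment:
  5 × C: 2 H each → 10
  4 × C: 3 H each → 12
  4 × C (aromatic): no H
  3 × C: no H
  2 × C: 1 H each → 2
  1 × N (aromatic): no H
  1 × N (charge +1): no H
  1 × N: no H
  1 × O: 1 H
  1 × S: 1 H
  Total hydrogens = 26.
Net charge +1.
Molecular formula: C18H26N3OS+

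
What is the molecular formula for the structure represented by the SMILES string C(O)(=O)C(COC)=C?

Heavy atoms from the SMILES: 5 C, 3 O.
Implicit hydrogens by atom environment:
  2 × C: 2 H each → 4
  2 × C: no H
  2 × O: no H
  1 × C: 3 H
  1 × O: 1 H
  Total hydrogens = 8.
Molecular formula: C5H8O3

C5H8O3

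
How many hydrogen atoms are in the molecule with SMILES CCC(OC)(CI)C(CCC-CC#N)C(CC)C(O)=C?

Hydrogens are implicit in SMILES; fill each atom to its normal valence:
  8 × C: 2 H each → 16
  3 × C: 3 H each → 9
  3 × C: no H
  2 × C: 1 H each → 2
  1 × I: no H
  1 × N: no H
  1 × O: 1 H
  1 × O: no H
  Total hydrogens = 28.

28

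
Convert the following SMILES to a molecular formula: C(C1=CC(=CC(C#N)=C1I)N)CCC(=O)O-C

Heavy atoms from the SMILES: 12 C, 1 I, 2 N, 2 O.
Implicit hydrogens by atom environment:
  4 × C (aromatic): no H
  3 × C: 2 H each → 6
  2 × C (aromatic): 1 H each → 2
  2 × C: no H
  2 × O: no H
  1 × C: 3 H
  1 × I: no H
  1 × N: 2 H
  1 × N: no H
  Total hydrogens = 13.
Molecular formula: C12H13IN2O2

C12H13IN2O2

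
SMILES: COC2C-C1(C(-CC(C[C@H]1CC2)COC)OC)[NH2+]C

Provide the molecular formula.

C15H30NO3+

Heavy atoms from the SMILES: 15 C, 1 N, 3 O.
Implicit hydrogens by atom environment:
  6 × C: 2 H each → 12
  4 × C: 3 H each → 12
  4 × C: 1 H each → 4
  3 × O: no H
  1 × C: no H
  1 × N (charge +1): 2 H
  Total hydrogens = 30.
Net charge +1.
Molecular formula: C15H30NO3+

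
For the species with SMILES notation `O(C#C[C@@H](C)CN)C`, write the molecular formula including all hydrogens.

Heavy atoms from the SMILES: 6 C, 1 N, 1 O.
Implicit hydrogens by atom environment:
  2 × C: 3 H each → 6
  2 × C: no H
  1 × C: 2 H
  1 × C: 1 H
  1 × N: 2 H
  1 × O: no H
  Total hydrogens = 11.
Molecular formula: C6H11NO

C6H11NO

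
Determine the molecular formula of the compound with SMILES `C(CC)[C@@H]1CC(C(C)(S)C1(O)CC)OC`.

C12H24O2S

Heavy atoms from the SMILES: 12 C, 2 O, 1 S.
Implicit hydrogens by atom environment:
  4 × C: 3 H each → 12
  4 × C: 2 H each → 8
  2 × C: 1 H each → 2
  2 × C: no H
  1 × O: 1 H
  1 × O: no H
  1 × S: 1 H
  Total hydrogens = 24.
Molecular formula: C12H24O2S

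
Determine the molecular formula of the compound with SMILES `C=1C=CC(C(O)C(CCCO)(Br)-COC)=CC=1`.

C13H19BrO3

Heavy atoms from the SMILES: 1 Br, 13 C, 3 O.
Implicit hydrogens by atom environment:
  5 × C (aromatic): 1 H each → 5
  4 × C: 2 H each → 8
  2 × O: 1 H each → 2
  1 × Br: no H
  1 × C: 3 H
  1 × C: 1 H
  1 × C: no H
  1 × C (aromatic): no H
  1 × O: no H
  Total hydrogens = 19.
Molecular formula: C13H19BrO3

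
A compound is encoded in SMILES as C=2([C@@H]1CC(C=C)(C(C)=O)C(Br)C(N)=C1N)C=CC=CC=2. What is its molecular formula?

Heavy atoms from the SMILES: 1 Br, 16 C, 2 N, 1 O.
Implicit hydrogens by atom environment:
  5 × C (aromatic): 1 H each → 5
  4 × C: no H
  3 × C: 1 H each → 3
  2 × C: 2 H each → 4
  2 × N: 2 H each → 4
  1 × Br: no H
  1 × C: 3 H
  1 × C (aromatic): no H
  1 × O: no H
  Total hydrogens = 19.
Molecular formula: C16H19BrN2O

C16H19BrN2O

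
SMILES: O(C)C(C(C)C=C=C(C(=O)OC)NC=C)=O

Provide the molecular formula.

Heavy atoms from the SMILES: 11 C, 1 N, 4 O.
Implicit hydrogens by atom environment:
  4 × C: no H
  4 × O: no H
  3 × C: 3 H each → 9
  3 × C: 1 H each → 3
  1 × C: 2 H
  1 × N: 1 H
  Total hydrogens = 15.
Molecular formula: C11H15NO4

C11H15NO4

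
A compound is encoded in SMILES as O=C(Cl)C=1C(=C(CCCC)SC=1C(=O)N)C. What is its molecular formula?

C11H14ClNO2S

Heavy atoms from the SMILES: 11 C, 1 Cl, 1 N, 2 O, 1 S.
Implicit hydrogens by atom environment:
  4 × C (aromatic): no H
  3 × C: 2 H each → 6
  2 × C: 3 H each → 6
  2 × C: no H
  2 × O: no H
  1 × Cl: no H
  1 × N: 2 H
  1 × S (aromatic): no H
  Total hydrogens = 14.
Molecular formula: C11H14ClNO2S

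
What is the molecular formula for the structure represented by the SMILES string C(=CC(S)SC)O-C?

C5H10OS2

Heavy atoms from the SMILES: 5 C, 1 O, 2 S.
Implicit hydrogens by atom environment:
  3 × C: 1 H each → 3
  2 × C: 3 H each → 6
  1 × O: no H
  1 × S: 1 H
  1 × S: no H
  Total hydrogens = 10.
Molecular formula: C5H10OS2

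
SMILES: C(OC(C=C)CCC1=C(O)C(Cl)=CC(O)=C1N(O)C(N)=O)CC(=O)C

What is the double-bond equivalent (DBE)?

Molecular formula from the SMILES: C16H21ClN2O6.
DoU = (2C + 2 + N − H − X)/2 = (2·16 + 2 + 2 − 21 − 1)/2 = 14/2 = 7.
(Structurally: 1 ring(s) + 6 π bond(s) = 7.)

7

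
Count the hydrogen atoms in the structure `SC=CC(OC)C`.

Hydrogens are implicit in SMILES; fill each atom to its normal valence:
  3 × C: 1 H each → 3
  2 × C: 3 H each → 6
  1 × O: no H
  1 × S: 1 H
  Total hydrogens = 10.

10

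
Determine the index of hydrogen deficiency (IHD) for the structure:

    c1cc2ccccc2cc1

7

Molecular formula from the SMILES: C10H8.
DoU = (2C + 2 + N − H − X)/2 = (2·10 + 2 + 0 − 8 − 0)/2 = 14/2 = 7.
(Structurally: 2 ring(s) + 5 π bond(s) = 7.)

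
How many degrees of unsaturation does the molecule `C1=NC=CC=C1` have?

4

Molecular formula from the SMILES: C5H5N.
DoU = (2C + 2 + N − H − X)/2 = (2·5 + 2 + 1 − 5 − 0)/2 = 8/2 = 4.
(Structurally: 1 ring(s) + 3 π bond(s) = 4.)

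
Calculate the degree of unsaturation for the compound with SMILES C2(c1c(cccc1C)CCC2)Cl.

Molecular formula from the SMILES: C11H13Cl.
DoU = (2C + 2 + N − H − X)/2 = (2·11 + 2 + 0 − 13 − 1)/2 = 10/2 = 5.
(Structurally: 2 ring(s) + 3 π bond(s) = 5.)

5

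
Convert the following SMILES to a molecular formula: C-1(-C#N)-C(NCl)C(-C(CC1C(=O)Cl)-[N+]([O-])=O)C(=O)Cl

C9H8Cl3N3O4

Heavy atoms from the SMILES: 9 C, 3 Cl, 3 N, 4 O.
Implicit hydrogens by atom environment:
  5 × C: 1 H each → 5
  3 × C: no H
  3 × Cl: no H
  3 × O: no H
  1 × C: 2 H
  1 × N: 1 H
  1 × N (charge +1): no H
  1 × N: no H
  1 × O (charge -1): no H
  Total hydrogens = 8.
Molecular formula: C9H8Cl3N3O4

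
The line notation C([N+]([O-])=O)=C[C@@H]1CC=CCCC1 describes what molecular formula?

C9H13NO2

Heavy atoms from the SMILES: 9 C, 1 N, 2 O.
Implicit hydrogens by atom environment:
  5 × C: 1 H each → 5
  4 × C: 2 H each → 8
  1 × N (charge +1): no H
  1 × O: no H
  1 × O (charge -1): no H
  Total hydrogens = 13.
Molecular formula: C9H13NO2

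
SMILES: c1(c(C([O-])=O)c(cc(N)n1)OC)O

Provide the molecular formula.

C7H7N2O4-

Heavy atoms from the SMILES: 7 C, 2 N, 4 O.
Implicit hydrogens by atom environment:
  4 × C (aromatic): no H
  2 × O: no H
  1 × C: 3 H
  1 × C (aromatic): 1 H
  1 × C: no H
  1 × N: 2 H
  1 × N (aromatic): no H
  1 × O: 1 H
  1 × O (charge -1): no H
  Total hydrogens = 7.
Net charge -1.
Molecular formula: C7H7N2O4-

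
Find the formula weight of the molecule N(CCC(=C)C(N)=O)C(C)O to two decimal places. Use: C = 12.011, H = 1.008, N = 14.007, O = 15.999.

158.20

Molecular formula: C7H14N2O2.
M = 7×12.011 + 14×1.008 + 2×14.007 + 2×15.999 = 158.20 g/mol.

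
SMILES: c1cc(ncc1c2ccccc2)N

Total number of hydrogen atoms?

Hydrogens are implicit in SMILES; fill each atom to its normal valence:
  8 × C (aromatic): 1 H each → 8
  3 × C (aromatic): no H
  1 × N: 2 H
  1 × N (aromatic): no H
  Total hydrogens = 10.

10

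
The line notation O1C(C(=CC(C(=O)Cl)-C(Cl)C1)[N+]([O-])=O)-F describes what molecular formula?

Heavy atoms from the SMILES: 7 C, 2 Cl, 1 F, 1 N, 4 O.
Implicit hydrogens by atom environment:
  4 × C: 1 H each → 4
  3 × O: no H
  2 × C: no H
  2 × Cl: no H
  1 × C: 2 H
  1 × F: no H
  1 × N (charge +1): no H
  1 × O (charge -1): no H
  Total hydrogens = 6.
Molecular formula: C7H6Cl2FNO4

C7H6Cl2FNO4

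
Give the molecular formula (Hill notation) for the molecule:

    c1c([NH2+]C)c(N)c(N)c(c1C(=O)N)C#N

Heavy atoms from the SMILES: 9 C, 5 N, 1 O.
Implicit hydrogens by atom environment:
  5 × C (aromatic): no H
  3 × N: 2 H each → 6
  2 × C: no H
  1 × C: 3 H
  1 × C (aromatic): 1 H
  1 × N (charge +1): 2 H
  1 × N: no H
  1 × O: no H
  Total hydrogens = 12.
Net charge +1.
Molecular formula: C9H12N5O+

C9H12N5O+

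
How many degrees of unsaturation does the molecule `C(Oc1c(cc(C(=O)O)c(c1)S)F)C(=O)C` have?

Molecular formula from the SMILES: C10H9FO4S.
DoU = (2C + 2 + N − H − X)/2 = (2·10 + 2 + 0 − 9 − 1)/2 = 12/2 = 6.
(Structurally: 1 ring(s) + 5 π bond(s) = 6.)

6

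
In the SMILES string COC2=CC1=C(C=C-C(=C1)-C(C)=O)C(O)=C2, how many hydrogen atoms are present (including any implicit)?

12

Hydrogens are implicit in SMILES; fill each atom to its normal valence:
  5 × C (aromatic): 1 H each → 5
  5 × C (aromatic): no H
  2 × C: 3 H each → 6
  2 × O: no H
  1 × C: no H
  1 × O: 1 H
  Total hydrogens = 12.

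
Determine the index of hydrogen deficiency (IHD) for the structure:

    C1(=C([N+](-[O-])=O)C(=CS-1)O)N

Molecular formula from the SMILES: C4H4N2O3S.
DoU = (2C + 2 + N − H − X)/2 = (2·4 + 2 + 2 − 4 − 0)/2 = 8/2 = 4.
(Structurally: 1 ring(s) + 3 π bond(s) = 4.)

4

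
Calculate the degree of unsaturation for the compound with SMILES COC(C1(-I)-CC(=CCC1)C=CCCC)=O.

Molecular formula from the SMILES: C13H19IO2.
DoU = (2C + 2 + N − H − X)/2 = (2·13 + 2 + 0 − 19 − 1)/2 = 8/2 = 4.
(Structurally: 1 ring(s) + 3 π bond(s) = 4.)

4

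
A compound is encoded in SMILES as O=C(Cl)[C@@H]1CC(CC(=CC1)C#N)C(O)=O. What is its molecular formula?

Heavy atoms from the SMILES: 10 C, 1 Cl, 1 N, 3 O.
Implicit hydrogens by atom environment:
  4 × C: no H
  3 × C: 2 H each → 6
  3 × C: 1 H each → 3
  2 × O: no H
  1 × Cl: no H
  1 × N: no H
  1 × O: 1 H
  Total hydrogens = 10.
Molecular formula: C10H10ClNO3

C10H10ClNO3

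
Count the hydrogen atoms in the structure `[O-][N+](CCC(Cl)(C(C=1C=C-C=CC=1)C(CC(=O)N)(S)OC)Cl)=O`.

Hydrogens are implicit in SMILES; fill each atom to its normal valence:
  5 × C (aromatic): 1 H each → 5
  3 × C: 2 H each → 6
  3 × C: no H
  3 × O: no H
  2 × Cl: no H
  1 × C: 3 H
  1 × C: 1 H
  1 × C (aromatic): no H
  1 × N: 2 H
  1 × N (charge +1): no H
  1 × O (charge -1): no H
  1 × S: 1 H
  Total hydrogens = 18.

18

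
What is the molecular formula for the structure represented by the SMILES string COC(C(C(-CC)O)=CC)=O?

Heavy atoms from the SMILES: 8 C, 3 O.
Implicit hydrogens by atom environment:
  3 × C: 3 H each → 9
  2 × C: 1 H each → 2
  2 × C: no H
  2 × O: no H
  1 × C: 2 H
  1 × O: 1 H
  Total hydrogens = 14.
Molecular formula: C8H14O3

C8H14O3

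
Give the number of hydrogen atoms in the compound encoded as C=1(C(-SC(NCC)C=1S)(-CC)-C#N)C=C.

16

Hydrogens are implicit in SMILES; fill each atom to its normal valence:
  4 × C: no H
  3 × C: 2 H each → 6
  2 × C: 3 H each → 6
  2 × C: 1 H each → 2
  1 × N: 1 H
  1 × N: no H
  1 × S: 1 H
  1 × S: no H
  Total hydrogens = 16.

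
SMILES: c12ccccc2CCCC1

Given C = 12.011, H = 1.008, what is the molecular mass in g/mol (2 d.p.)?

Molecular formula: C10H12.
M = 10×12.011 + 12×1.008 = 132.21 g/mol.

132.21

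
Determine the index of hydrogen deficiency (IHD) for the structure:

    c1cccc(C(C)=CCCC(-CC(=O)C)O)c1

Molecular formula from the SMILES: C15H20O2.
DoU = (2C + 2 + N − H − X)/2 = (2·15 + 2 + 0 − 20 − 0)/2 = 12/2 = 6.
(Structurally: 1 ring(s) + 5 π bond(s) = 6.)

6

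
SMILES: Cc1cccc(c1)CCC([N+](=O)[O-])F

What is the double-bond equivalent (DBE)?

5

Molecular formula from the SMILES: C10H12FNO2.
DoU = (2C + 2 + N − H − X)/2 = (2·10 + 2 + 1 − 12 − 1)/2 = 10/2 = 5.
(Structurally: 1 ring(s) + 4 π bond(s) = 5.)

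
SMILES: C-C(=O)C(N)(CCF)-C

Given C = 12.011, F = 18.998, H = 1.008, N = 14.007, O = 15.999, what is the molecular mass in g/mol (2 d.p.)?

133.17

Molecular formula: C6H12FNO.
M = 6×12.011 + 1×18.998 + 12×1.008 + 1×14.007 + 1×15.999 = 133.17 g/mol.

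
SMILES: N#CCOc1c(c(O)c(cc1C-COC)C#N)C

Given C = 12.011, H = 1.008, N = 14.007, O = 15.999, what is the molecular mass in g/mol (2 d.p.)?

Molecular formula: C13H14N2O3.
M = 13×12.011 + 14×1.008 + 2×14.007 + 3×15.999 = 246.27 g/mol.

246.27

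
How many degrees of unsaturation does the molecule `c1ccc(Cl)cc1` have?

Molecular formula from the SMILES: C6H5Cl.
DoU = (2C + 2 + N − H − X)/2 = (2·6 + 2 + 0 − 5 − 1)/2 = 8/2 = 4.
(Structurally: 1 ring(s) + 3 π bond(s) = 4.)

4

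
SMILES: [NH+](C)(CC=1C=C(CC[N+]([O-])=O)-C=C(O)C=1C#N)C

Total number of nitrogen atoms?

3

The symbol for nitrogen appears 3 times in the SMILES.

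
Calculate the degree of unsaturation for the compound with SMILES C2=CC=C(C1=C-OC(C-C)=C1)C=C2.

7

Molecular formula from the SMILES: C12H12O.
DoU = (2C + 2 + N − H − X)/2 = (2·12 + 2 + 0 − 12 − 0)/2 = 14/2 = 7.
(Structurally: 2 ring(s) + 5 π bond(s) = 7.)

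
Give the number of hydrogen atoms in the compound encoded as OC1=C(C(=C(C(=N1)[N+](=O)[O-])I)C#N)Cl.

1

Hydrogens are implicit in SMILES; fill each atom to its normal valence:
  5 × C (aromatic): no H
  1 × C: no H
  1 × Cl: no H
  1 × I: no H
  1 × N (aromatic): no H
  1 × N: no H
  1 × N (charge +1): no H
  1 × O: 1 H
  1 × O: no H
  1 × O (charge -1): no H
  Total hydrogens = 1.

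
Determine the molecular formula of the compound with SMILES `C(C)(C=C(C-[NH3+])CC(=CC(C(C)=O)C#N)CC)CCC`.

Heavy atoms from the SMILES: 17 C, 2 N, 1 O.
Implicit hydrogens by atom environment:
  5 × C: 2 H each → 10
  4 × C: 3 H each → 12
  4 × C: 1 H each → 4
  4 × C: no H
  1 × N (charge +1): 3 H
  1 × N: no H
  1 × O: no H
  Total hydrogens = 29.
Net charge +1.
Molecular formula: C17H29N2O+

C17H29N2O+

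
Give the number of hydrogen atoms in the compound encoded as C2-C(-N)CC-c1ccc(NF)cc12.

13

Hydrogens are implicit in SMILES; fill each atom to its normal valence:
  3 × C: 2 H each → 6
  3 × C (aromatic): 1 H each → 3
  3 × C (aromatic): no H
  1 × C: 1 H
  1 × F: no H
  1 × N: 2 H
  1 × N: 1 H
  Total hydrogens = 13.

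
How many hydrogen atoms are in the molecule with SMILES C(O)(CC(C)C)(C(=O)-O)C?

14

Hydrogens are implicit in SMILES; fill each atom to its normal valence:
  3 × C: 3 H each → 9
  2 × C: no H
  2 × O: 1 H each → 2
  1 × C: 2 H
  1 × C: 1 H
  1 × O: no H
  Total hydrogens = 14.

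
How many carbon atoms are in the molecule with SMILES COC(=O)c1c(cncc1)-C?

The symbol for carbon appears 8 times in the SMILES. Lowercase c denotes aromatic carbon and counts toward C.

8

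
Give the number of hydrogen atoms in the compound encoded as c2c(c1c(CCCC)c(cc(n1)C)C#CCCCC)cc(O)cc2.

Hydrogens are implicit in SMILES; fill each atom to its normal valence:
  6 × C: 2 H each → 12
  6 × C (aromatic): no H
  5 × C (aromatic): 1 H each → 5
  3 × C: 3 H each → 9
  2 × C: no H
  1 × N (aromatic): no H
  1 × O: 1 H
  Total hydrogens = 27.

27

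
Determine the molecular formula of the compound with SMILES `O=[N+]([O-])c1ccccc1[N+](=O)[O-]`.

C6H4N2O4

Heavy atoms from the SMILES: 6 C, 2 N, 4 O.
Implicit hydrogens by atom environment:
  4 × C (aromatic): 1 H each → 4
  2 × C (aromatic): no H
  2 × N (charge +1): no H
  2 × O: no H
  2 × O (charge -1): no H
  Total hydrogens = 4.
Molecular formula: C6H4N2O4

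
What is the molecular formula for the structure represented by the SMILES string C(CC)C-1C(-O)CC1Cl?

Heavy atoms from the SMILES: 7 C, 1 Cl, 1 O.
Implicit hydrogens by atom environment:
  3 × C: 2 H each → 6
  3 × C: 1 H each → 3
  1 × C: 3 H
  1 × Cl: no H
  1 × O: 1 H
  Total hydrogens = 13.
Molecular formula: C7H13ClO

C7H13ClO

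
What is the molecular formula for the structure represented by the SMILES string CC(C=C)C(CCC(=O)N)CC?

Heavy atoms from the SMILES: 10 C, 1 N, 1 O.
Implicit hydrogens by atom environment:
  4 × C: 2 H each → 8
  3 × C: 1 H each → 3
  2 × C: 3 H each → 6
  1 × C: no H
  1 × N: 2 H
  1 × O: no H
  Total hydrogens = 19.
Molecular formula: C10H19NO

C10H19NO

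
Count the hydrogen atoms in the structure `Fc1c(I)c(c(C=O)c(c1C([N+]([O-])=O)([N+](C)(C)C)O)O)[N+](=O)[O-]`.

12

Hydrogens are implicit in SMILES; fill each atom to its normal valence:
  6 × C (aromatic): no H
  3 × C: 3 H each → 9
  3 × N (charge +1): no H
  3 × O: no H
  2 × O: 1 H each → 2
  2 × O (charge -1): no H
  1 × C: 1 H
  1 × C: no H
  1 × F: no H
  1 × I: no H
  Total hydrogens = 12.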